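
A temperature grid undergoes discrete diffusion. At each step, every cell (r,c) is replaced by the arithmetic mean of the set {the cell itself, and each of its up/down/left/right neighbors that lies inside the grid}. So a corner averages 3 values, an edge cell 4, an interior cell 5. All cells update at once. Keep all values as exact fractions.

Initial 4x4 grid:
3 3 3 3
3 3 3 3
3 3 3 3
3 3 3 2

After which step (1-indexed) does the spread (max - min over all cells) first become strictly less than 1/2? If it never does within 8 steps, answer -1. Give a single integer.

Answer: 1

Derivation:
Step 1: max=3, min=8/3, spread=1/3
  -> spread < 1/2 first at step 1
Step 2: max=3, min=49/18, spread=5/18
Step 3: max=3, min=607/216, spread=41/216
Step 4: max=3, min=18397/6480, spread=1043/6480
Step 5: max=3, min=557647/194400, spread=25553/194400
Step 6: max=53921/18000, min=16824541/5832000, spread=645863/5832000
Step 7: max=359029/120000, min=507238309/174960000, spread=16225973/174960000
Step 8: max=161299/54000, min=15268922017/5248800000, spread=409340783/5248800000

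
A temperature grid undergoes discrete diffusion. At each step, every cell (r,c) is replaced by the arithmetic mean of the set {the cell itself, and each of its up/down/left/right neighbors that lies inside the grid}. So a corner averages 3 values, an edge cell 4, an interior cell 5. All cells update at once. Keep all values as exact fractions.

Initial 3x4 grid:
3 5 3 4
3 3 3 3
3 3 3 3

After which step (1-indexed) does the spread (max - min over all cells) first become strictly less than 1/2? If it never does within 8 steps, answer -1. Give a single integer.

Step 1: max=15/4, min=3, spread=3/4
Step 2: max=859/240, min=3, spread=139/240
Step 3: max=24659/7200, min=307/100, spread=511/1440
  -> spread < 1/2 first at step 3
Step 4: max=729193/216000, min=112163/36000, spread=11243/43200
Step 5: max=21535691/6480000, min=6817997/2160000, spread=10817/64800
Step 6: max=160584943/48600000, min=205844249/64800000, spread=992281/7776000
Step 7: max=5741937607/1749600000, min=9942694493/3110400000, spread=95470051/1119744000
Step 8: max=286220801129/87480000000, min=83125073191/25920000000, spread=363115463/5598720000

Answer: 3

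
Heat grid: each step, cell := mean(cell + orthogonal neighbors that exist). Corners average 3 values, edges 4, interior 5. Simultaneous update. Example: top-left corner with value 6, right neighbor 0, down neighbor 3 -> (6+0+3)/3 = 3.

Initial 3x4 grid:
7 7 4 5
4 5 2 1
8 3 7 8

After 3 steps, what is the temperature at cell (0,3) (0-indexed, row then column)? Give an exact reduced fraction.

Answer: 8933/2160

Derivation:
Step 1: cell (0,3) = 10/3
Step 2: cell (0,3) = 71/18
Step 3: cell (0,3) = 8933/2160
Full grid after step 3:
  3919/720 819/160 6373/1440 8933/2160
  219/40 124/25 137/30 617/144
  3809/720 2477/480 6853/1440 9983/2160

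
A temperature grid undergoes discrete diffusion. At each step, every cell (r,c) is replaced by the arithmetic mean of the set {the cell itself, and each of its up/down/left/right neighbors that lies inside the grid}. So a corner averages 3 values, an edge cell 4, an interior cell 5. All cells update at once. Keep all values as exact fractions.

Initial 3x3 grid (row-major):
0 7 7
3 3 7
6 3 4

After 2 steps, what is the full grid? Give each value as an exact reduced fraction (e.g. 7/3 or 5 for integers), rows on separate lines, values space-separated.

After step 1:
  10/3 17/4 7
  3 23/5 21/4
  4 4 14/3
After step 2:
  127/36 1151/240 11/2
  56/15 211/50 1291/240
  11/3 259/60 167/36

Answer: 127/36 1151/240 11/2
56/15 211/50 1291/240
11/3 259/60 167/36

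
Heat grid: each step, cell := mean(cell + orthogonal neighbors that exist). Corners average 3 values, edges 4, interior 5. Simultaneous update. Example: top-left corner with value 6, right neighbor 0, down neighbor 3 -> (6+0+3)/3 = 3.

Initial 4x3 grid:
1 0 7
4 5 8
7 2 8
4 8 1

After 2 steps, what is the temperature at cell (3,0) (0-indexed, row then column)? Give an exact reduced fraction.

Step 1: cell (3,0) = 19/3
Step 2: cell (3,0) = 43/9
Full grid after step 2:
  55/18 823/240 61/12
  419/120 243/50 411/80
  125/24 451/100 281/48
  43/9 87/16 85/18

Answer: 43/9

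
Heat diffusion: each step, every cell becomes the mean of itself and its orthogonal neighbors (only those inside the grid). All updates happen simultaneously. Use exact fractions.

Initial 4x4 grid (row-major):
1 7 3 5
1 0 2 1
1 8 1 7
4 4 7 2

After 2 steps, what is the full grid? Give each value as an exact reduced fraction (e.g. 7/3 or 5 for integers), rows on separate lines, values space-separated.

After step 1:
  3 11/4 17/4 3
  3/4 18/5 7/5 15/4
  7/2 14/5 5 11/4
  3 23/4 7/2 16/3
After step 2:
  13/6 17/5 57/20 11/3
  217/80 113/50 18/5 109/40
  201/80 413/100 309/100 101/24
  49/12 301/80 235/48 139/36

Answer: 13/6 17/5 57/20 11/3
217/80 113/50 18/5 109/40
201/80 413/100 309/100 101/24
49/12 301/80 235/48 139/36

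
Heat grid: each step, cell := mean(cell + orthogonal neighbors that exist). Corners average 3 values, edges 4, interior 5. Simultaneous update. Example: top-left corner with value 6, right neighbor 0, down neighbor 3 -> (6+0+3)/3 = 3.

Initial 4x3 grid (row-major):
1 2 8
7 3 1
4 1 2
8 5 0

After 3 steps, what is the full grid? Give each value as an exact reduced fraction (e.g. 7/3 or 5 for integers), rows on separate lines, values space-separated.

After step 1:
  10/3 7/2 11/3
  15/4 14/5 7/2
  5 3 1
  17/3 7/2 7/3
After step 2:
  127/36 133/40 32/9
  893/240 331/100 329/120
  209/48 153/50 59/24
  85/18 29/8 41/18
After step 3:
  7613/2160 8231/2400 433/135
  26843/7200 6463/2000 10859/3600
  28543/7200 6723/2000 2371/900
  1829/432 2737/800 301/108

Answer: 7613/2160 8231/2400 433/135
26843/7200 6463/2000 10859/3600
28543/7200 6723/2000 2371/900
1829/432 2737/800 301/108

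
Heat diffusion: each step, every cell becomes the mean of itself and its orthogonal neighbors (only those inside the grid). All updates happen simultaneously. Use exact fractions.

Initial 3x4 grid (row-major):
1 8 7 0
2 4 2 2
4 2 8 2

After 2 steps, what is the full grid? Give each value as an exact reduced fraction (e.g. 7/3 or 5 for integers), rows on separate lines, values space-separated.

After step 1:
  11/3 5 17/4 3
  11/4 18/5 23/5 3/2
  8/3 9/2 7/2 4
After step 2:
  137/36 991/240 337/80 35/12
  761/240 409/100 349/100 131/40
  119/36 107/30 83/20 3

Answer: 137/36 991/240 337/80 35/12
761/240 409/100 349/100 131/40
119/36 107/30 83/20 3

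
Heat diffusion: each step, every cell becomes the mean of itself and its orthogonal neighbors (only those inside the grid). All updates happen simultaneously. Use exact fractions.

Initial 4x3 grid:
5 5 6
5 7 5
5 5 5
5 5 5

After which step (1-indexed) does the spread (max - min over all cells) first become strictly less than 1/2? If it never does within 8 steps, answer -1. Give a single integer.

Step 1: max=23/4, min=5, spread=3/4
Step 2: max=101/18, min=5, spread=11/18
Step 3: max=79051/14400, min=1013/200, spread=1223/2880
  -> spread < 1/2 first at step 3
Step 4: max=708391/129600, min=18391/3600, spread=9263/25920
Step 5: max=280531411/51840000, min=3706013/720000, spread=547939/2073600
Step 6: max=2518007101/466560000, min=4188301/810000, spread=4221829/18662400
Step 7: max=150361220159/27993600000, min=4487569751/864000000, spread=24819801133/139968000000
Step 8: max=8998677373981/1679616000000, min=121499886623/23328000000, spread=2005484297/13436928000

Answer: 3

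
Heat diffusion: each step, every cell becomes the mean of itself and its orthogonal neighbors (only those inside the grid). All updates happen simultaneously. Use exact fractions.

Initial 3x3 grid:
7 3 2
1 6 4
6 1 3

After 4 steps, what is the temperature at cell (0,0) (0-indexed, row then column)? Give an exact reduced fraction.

Answer: 50753/12960

Derivation:
Step 1: cell (0,0) = 11/3
Step 2: cell (0,0) = 79/18
Step 3: cell (0,0) = 829/216
Step 4: cell (0,0) = 50753/12960
Full grid after step 4:
  50753/12960 317701/86400 31657/8640
  159913/43200 29761/8000 594077/172800
  24019/6480 149413/43200 90181/25920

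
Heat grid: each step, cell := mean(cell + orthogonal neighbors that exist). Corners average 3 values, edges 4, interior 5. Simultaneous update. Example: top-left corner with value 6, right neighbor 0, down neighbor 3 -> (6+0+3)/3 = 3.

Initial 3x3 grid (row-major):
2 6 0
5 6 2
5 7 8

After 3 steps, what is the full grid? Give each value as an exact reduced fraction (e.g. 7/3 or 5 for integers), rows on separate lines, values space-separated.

After step 1:
  13/3 7/2 8/3
  9/2 26/5 4
  17/3 13/2 17/3
After step 2:
  37/9 157/40 61/18
  197/40 237/50 263/60
  50/9 691/120 97/18
After step 3:
  2333/540 3233/800 4211/1080
  11599/2400 14239/3000 16111/3600
  2923/540 38597/7200 5591/1080

Answer: 2333/540 3233/800 4211/1080
11599/2400 14239/3000 16111/3600
2923/540 38597/7200 5591/1080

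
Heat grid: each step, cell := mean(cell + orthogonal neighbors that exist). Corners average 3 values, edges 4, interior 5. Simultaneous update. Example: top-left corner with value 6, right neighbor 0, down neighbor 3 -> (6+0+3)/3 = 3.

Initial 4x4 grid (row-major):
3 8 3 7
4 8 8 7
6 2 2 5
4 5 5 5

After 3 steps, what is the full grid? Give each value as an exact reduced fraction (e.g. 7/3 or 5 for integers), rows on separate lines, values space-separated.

Answer: 257/48 3331/600 427/72 6413/1080
4083/800 10661/2000 16481/3000 4153/720
449/96 4777/1000 9923/2000 6091/1200
1621/360 2137/480 10957/2400 3433/720

Derivation:
After step 1:
  5 11/2 13/2 17/3
  21/4 6 28/5 27/4
  4 23/5 22/5 19/4
  5 4 17/4 5
After step 2:
  21/4 23/4 349/60 227/36
  81/16 539/100 117/20 683/120
  377/80 23/5 118/25 209/40
  13/3 357/80 353/80 14/3
After step 3:
  257/48 3331/600 427/72 6413/1080
  4083/800 10661/2000 16481/3000 4153/720
  449/96 4777/1000 9923/2000 6091/1200
  1621/360 2137/480 10957/2400 3433/720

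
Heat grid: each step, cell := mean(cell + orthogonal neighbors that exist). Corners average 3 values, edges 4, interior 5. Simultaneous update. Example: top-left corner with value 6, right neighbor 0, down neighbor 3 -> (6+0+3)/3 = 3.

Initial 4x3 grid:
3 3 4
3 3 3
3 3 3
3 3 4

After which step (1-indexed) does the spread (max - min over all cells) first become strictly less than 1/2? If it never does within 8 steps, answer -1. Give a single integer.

Answer: 1

Derivation:
Step 1: max=10/3, min=3, spread=1/3
  -> spread < 1/2 first at step 1
Step 2: max=59/18, min=3, spread=5/18
Step 3: max=1387/432, min=731/240, spread=89/540
Step 4: max=82607/25920, min=11051/3600, spread=15199/129600
Step 5: max=4926913/1555200, min=37063/12000, spread=617741/7776000
Step 6: max=122761393/38880000, min=40187131/12960000, spread=55/972
Step 7: max=7348643387/2332800000, min=2417993629/777600000, spread=7573/186624
Step 8: max=440156778133/139968000000, min=48453739237/15552000000, spread=32585/1119744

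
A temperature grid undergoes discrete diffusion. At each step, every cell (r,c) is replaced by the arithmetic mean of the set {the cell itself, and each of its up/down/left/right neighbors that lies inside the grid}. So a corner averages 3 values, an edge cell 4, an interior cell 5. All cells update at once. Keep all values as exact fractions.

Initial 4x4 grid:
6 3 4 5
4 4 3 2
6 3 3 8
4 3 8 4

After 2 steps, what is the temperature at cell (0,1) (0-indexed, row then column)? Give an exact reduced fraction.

Answer: 59/15

Derivation:
Step 1: cell (0,1) = 17/4
Step 2: cell (0,1) = 59/15
Full grid after step 2:
  163/36 59/15 223/60 143/36
  1019/240 393/100 397/100 937/240
  1043/240 419/100 83/20 245/48
  157/36 257/60 31/6 185/36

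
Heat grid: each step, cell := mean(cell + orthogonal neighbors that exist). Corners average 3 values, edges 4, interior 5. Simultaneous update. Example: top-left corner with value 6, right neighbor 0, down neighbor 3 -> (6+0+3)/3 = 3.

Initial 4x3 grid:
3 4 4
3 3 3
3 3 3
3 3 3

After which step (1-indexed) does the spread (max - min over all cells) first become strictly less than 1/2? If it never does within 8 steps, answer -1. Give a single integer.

Step 1: max=11/3, min=3, spread=2/3
Step 2: max=125/36, min=3, spread=17/36
  -> spread < 1/2 first at step 2
Step 3: max=7327/2160, min=3, spread=847/2160
Step 4: max=107831/32400, min=679/225, spread=2011/6480
Step 5: max=12794783/3888000, min=327713/108000, spread=199423/777600
Step 6: max=760744867/233280000, min=6595249/2160000, spread=1938319/9331200
Step 7: max=45352077053/13996800000, min=596644199/194400000, spread=95747789/559872000
Step 8: max=2706993255127/839808000000, min=35965143941/11664000000, spread=940023131/6718464000

Answer: 2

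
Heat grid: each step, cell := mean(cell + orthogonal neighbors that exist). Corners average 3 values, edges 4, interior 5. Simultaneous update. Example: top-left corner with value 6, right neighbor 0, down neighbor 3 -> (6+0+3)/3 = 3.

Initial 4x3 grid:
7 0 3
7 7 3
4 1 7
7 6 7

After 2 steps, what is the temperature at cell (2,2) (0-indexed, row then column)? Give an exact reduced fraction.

Step 1: cell (2,2) = 9/2
Step 2: cell (2,2) = 127/24
Full grid after step 2:
  91/18 871/240 15/4
  289/60 241/50 151/40
  65/12 231/50 127/24
  47/9 271/48 197/36

Answer: 127/24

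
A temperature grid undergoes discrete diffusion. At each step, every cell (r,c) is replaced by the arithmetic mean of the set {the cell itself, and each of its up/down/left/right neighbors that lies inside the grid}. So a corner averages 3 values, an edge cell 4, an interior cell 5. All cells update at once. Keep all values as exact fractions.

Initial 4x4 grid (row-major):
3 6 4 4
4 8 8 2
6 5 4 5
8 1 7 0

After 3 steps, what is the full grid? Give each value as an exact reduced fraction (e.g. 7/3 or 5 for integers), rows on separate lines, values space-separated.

Answer: 11267/2160 36767/7200 36287/7200 9617/2160
18781/3600 32513/6000 28763/6000 4129/900
6443/1200 9969/2000 9679/2000 298/75
3611/720 11951/2400 3317/800 967/240

Derivation:
After step 1:
  13/3 21/4 11/2 10/3
  21/4 31/5 26/5 19/4
  23/4 24/5 29/5 11/4
  5 21/4 3 4
After step 2:
  89/18 1277/240 1157/240 163/36
  323/60 267/50 549/100 481/120
  26/5 139/25 431/100 173/40
  16/3 361/80 361/80 13/4
After step 3:
  11267/2160 36767/7200 36287/7200 9617/2160
  18781/3600 32513/6000 28763/6000 4129/900
  6443/1200 9969/2000 9679/2000 298/75
  3611/720 11951/2400 3317/800 967/240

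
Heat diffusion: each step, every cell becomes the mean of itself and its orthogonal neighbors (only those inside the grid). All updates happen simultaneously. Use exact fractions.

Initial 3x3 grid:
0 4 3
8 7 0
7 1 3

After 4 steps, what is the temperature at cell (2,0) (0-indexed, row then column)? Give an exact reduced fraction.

Answer: 28367/6480

Derivation:
Step 1: cell (2,0) = 16/3
Step 2: cell (2,0) = 46/9
Step 3: cell (2,0) = 245/54
Step 4: cell (2,0) = 28367/6480
Full grid after step 4:
  8989/2160 318563/86400 86813/25920
  368213/86400 30943/8000 572651/172800
  28367/6480 334963/86400 90173/25920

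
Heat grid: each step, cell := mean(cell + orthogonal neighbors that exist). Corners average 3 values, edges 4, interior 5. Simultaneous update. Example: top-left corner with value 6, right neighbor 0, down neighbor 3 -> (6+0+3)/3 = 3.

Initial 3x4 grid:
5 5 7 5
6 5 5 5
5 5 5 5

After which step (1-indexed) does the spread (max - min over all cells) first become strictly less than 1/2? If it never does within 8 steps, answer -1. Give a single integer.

Step 1: max=17/3, min=5, spread=2/3
Step 2: max=331/60, min=5, spread=31/60
Step 3: max=2911/540, min=767/150, spread=749/2700
  -> spread < 1/2 first at step 3
Step 4: max=289243/54000, min=13909/2700, spread=11063/54000
Step 5: max=17254927/3240000, min=700573/135000, spread=17647/129600
Step 6: max=1031356793/194400000, min=50628029/9720000, spread=18796213/194400000
Step 7: max=61762760887/11664000000, min=1523527393/291600000, spread=273888389/3888000000
Step 8: max=8877992556127/1679616000000, min=20349289511/3888000000, spread=696795899/13436928000

Answer: 3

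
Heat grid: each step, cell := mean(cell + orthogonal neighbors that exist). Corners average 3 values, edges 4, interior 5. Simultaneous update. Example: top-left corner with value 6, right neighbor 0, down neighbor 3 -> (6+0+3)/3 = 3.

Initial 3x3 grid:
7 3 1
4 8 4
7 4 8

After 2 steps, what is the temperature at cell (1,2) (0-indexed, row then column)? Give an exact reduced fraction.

Step 1: cell (1,2) = 21/4
Step 2: cell (1,2) = 357/80
Full grid after step 2:
  191/36 1001/240 38/9
  623/120 557/100 357/80
  73/12 1301/240 52/9

Answer: 357/80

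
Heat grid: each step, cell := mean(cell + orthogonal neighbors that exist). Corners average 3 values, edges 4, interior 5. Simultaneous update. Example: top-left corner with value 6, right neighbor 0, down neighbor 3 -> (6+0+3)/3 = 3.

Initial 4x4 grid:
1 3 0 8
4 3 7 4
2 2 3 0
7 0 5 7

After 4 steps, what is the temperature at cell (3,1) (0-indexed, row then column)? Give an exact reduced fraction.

Step 1: cell (3,1) = 7/2
Step 2: cell (3,1) = 49/16
Step 3: cell (3,1) = 8059/2400
Step 4: cell (3,1) = 232009/72000
Full grid after step 4:
  92141/32400 138143/43200 251897/72000 42161/10800
  130367/43200 276431/90000 108643/30000 271837/72000
  216569/72000 98497/30000 34357/10000 90799/24000
  34667/10800 232009/72000 84979/24000 4357/1200

Answer: 232009/72000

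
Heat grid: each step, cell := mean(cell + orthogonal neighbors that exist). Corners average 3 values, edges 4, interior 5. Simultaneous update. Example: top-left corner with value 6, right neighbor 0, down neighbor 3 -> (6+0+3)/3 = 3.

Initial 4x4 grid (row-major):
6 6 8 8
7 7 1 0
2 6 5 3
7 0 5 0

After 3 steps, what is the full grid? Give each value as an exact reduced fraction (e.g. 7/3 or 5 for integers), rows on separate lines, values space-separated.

After step 1:
  19/3 27/4 23/4 16/3
  11/2 27/5 21/5 3
  11/2 4 4 2
  3 9/2 5/2 8/3
After step 2:
  223/36 727/120 661/120 169/36
  341/60 517/100 447/100 109/30
  9/2 117/25 167/50 35/12
  13/3 7/2 41/12 43/18
After step 3:
  6457/1080 10319/1800 9329/1800 4981/1080
  19393/3600 15637/3000 13273/3000 14143/3600
  5759/1200 2119/500 5647/1500 11051/3600
  37/9 1593/400 11381/3600 157/54

Answer: 6457/1080 10319/1800 9329/1800 4981/1080
19393/3600 15637/3000 13273/3000 14143/3600
5759/1200 2119/500 5647/1500 11051/3600
37/9 1593/400 11381/3600 157/54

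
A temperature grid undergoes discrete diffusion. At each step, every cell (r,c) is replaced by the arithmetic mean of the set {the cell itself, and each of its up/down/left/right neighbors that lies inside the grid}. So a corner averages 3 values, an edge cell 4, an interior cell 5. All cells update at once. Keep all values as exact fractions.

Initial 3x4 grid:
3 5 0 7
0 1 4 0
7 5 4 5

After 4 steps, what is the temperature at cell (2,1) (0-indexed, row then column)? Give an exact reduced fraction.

Step 1: cell (2,1) = 17/4
Step 2: cell (2,1) = 63/16
Step 3: cell (2,1) = 8281/2400
Step 4: cell (2,1) = 250787/72000
Full grid after step 4:
  373631/129600 647611/216000 637391/216000 203933/64800
  2752129/864000 1114931/360000 73891/22500 683831/216000
  48259/14400 250787/72000 242047/72000 24887/7200

Answer: 250787/72000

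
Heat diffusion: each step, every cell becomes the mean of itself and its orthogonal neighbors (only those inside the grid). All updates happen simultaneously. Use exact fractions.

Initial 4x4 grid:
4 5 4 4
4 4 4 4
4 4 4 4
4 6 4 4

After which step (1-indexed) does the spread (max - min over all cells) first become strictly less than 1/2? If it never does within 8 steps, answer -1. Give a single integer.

Step 1: max=14/3, min=4, spread=2/3
Step 2: max=271/60, min=4, spread=31/60
Step 3: max=2371/540, min=1213/300, spread=469/1350
  -> spread < 1/2 first at step 3
Step 4: max=70129/16200, min=36703/9000, spread=10159/40500
Step 5: max=2094019/486000, min=1327237/324000, spread=206327/972000
Step 6: max=31223009/7290000, min=39920173/9720000, spread=5131517/29160000
Step 7: max=1866550771/437400000, min=240209969/58320000, spread=129952007/874800000
Step 8: max=435983993/102515625, min=36113738137/8748000000, spread=3270687797/26244000000

Answer: 3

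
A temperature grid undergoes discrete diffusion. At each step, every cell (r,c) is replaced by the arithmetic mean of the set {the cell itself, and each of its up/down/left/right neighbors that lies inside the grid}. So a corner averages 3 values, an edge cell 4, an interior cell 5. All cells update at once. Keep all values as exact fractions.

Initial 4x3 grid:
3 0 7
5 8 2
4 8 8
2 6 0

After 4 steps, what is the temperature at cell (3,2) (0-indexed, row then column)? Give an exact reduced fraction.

Answer: 311269/64800

Derivation:
Step 1: cell (3,2) = 14/3
Step 2: cell (3,2) = 79/18
Step 3: cell (3,2) = 10663/2160
Step 4: cell (3,2) = 311269/64800
Full grid after step 4:
  142127/32400 1869131/432000 49559/10800
  968833/216000 862579/180000 337861/72000
  347351/72000 429827/90000 1081303/216000
  100823/21600 262987/54000 311269/64800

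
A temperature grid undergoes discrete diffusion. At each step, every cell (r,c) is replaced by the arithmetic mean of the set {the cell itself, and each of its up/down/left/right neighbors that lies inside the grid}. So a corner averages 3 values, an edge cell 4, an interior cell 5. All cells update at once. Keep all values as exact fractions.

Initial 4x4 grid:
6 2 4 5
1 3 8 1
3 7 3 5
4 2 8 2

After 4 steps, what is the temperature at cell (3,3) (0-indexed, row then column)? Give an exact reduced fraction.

Answer: 45961/10800

Derivation:
Step 1: cell (3,3) = 5
Step 2: cell (3,3) = 23/6
Step 3: cell (3,3) = 1627/360
Step 4: cell (3,3) = 45961/10800
Full grid after step 4:
  38971/10800 70399/18000 214541/54000 67493/16200
  135883/36000 115601/30000 38311/9000 27577/6750
  15083/4000 20927/5000 124811/30000 19711/4500
  289/72 16283/4000 159523/36000 45961/10800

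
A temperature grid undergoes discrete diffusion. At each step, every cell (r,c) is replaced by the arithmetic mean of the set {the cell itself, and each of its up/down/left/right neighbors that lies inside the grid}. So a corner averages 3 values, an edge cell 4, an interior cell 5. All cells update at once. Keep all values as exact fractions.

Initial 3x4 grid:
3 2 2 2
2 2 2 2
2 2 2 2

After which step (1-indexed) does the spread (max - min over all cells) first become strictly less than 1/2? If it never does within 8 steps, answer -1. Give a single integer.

Step 1: max=7/3, min=2, spread=1/3
  -> spread < 1/2 first at step 1
Step 2: max=41/18, min=2, spread=5/18
Step 3: max=473/216, min=2, spread=41/216
Step 4: max=56057/25920, min=2, spread=4217/25920
Step 5: max=3319549/1555200, min=14479/7200, spread=38417/311040
Step 6: max=197824211/93312000, min=290597/144000, spread=1903471/18662400
Step 7: max=11798429089/5598720000, min=8755759/4320000, spread=18038617/223948800
Step 8: max=705114582851/335923200000, min=790526759/388800000, spread=883978523/13436928000

Answer: 1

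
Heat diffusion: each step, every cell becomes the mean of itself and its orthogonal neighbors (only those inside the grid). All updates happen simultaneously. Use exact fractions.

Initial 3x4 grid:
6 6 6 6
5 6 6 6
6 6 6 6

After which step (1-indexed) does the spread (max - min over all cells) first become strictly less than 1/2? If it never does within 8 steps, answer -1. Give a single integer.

Step 1: max=6, min=17/3, spread=1/3
  -> spread < 1/2 first at step 1
Step 2: max=6, min=1373/240, spread=67/240
Step 3: max=6, min=12523/2160, spread=437/2160
Step 4: max=5991/1000, min=5026469/864000, spread=29951/172800
Step 5: max=20171/3375, min=45440179/7776000, spread=206761/1555200
Step 6: max=32234329/5400000, min=18206204429/3110400000, spread=14430763/124416000
Step 7: max=2574347273/432000000, min=1094636258311/186624000000, spread=139854109/1492992000
Step 8: max=231428771023/38880000000, min=65762168109749/11197440000000, spread=7114543559/89579520000

Answer: 1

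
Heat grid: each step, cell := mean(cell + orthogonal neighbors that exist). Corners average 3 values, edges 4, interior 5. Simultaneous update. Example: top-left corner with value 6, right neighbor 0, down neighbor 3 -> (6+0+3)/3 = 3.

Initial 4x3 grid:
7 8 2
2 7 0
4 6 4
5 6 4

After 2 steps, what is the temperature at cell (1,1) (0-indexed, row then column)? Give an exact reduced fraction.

Answer: 97/20

Derivation:
Step 1: cell (1,1) = 23/5
Step 2: cell (1,1) = 97/20
Full grid after step 2:
  50/9 49/10 151/36
  1171/240 97/20 881/240
  393/80 23/5 1009/240
  29/6 1219/240 161/36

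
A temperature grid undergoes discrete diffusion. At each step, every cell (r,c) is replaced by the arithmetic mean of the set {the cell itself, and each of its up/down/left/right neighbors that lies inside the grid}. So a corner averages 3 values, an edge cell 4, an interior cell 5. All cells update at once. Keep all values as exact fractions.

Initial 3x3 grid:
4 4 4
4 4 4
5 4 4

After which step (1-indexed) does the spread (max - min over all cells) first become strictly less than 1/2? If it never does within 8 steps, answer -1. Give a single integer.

Step 1: max=13/3, min=4, spread=1/3
  -> spread < 1/2 first at step 1
Step 2: max=77/18, min=4, spread=5/18
Step 3: max=905/216, min=4, spread=41/216
Step 4: max=53971/12960, min=1451/360, spread=347/2592
Step 5: max=3217337/777600, min=14557/3600, spread=2921/31104
Step 6: max=192452539/46656000, min=1753483/432000, spread=24611/373248
Step 7: max=11516162033/2799360000, min=39536741/9720000, spread=207329/4478976
Step 8: max=689876352451/167961600000, min=2112401599/518400000, spread=1746635/53747712

Answer: 1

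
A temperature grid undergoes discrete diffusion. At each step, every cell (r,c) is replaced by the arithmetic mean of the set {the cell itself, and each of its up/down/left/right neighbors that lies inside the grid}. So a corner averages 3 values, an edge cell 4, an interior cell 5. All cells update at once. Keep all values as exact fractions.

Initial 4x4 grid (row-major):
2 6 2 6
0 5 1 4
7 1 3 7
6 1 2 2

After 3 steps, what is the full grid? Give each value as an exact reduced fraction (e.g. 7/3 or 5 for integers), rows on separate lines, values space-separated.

Answer: 3443/1080 2407/720 1423/400 139/36
241/72 9479/3000 428/125 1503/400
6007/1800 1939/600 1186/375 12491/3600
3767/1080 11159/3600 10931/3600 1747/540

Derivation:
After step 1:
  8/3 15/4 15/4 4
  7/2 13/5 3 9/2
  7/2 17/5 14/5 4
  14/3 5/2 2 11/3
After step 2:
  119/36 383/120 29/8 49/12
  46/15 13/4 333/100 31/8
  113/30 74/25 76/25 449/120
  32/9 377/120 329/120 29/9
After step 3:
  3443/1080 2407/720 1423/400 139/36
  241/72 9479/3000 428/125 1503/400
  6007/1800 1939/600 1186/375 12491/3600
  3767/1080 11159/3600 10931/3600 1747/540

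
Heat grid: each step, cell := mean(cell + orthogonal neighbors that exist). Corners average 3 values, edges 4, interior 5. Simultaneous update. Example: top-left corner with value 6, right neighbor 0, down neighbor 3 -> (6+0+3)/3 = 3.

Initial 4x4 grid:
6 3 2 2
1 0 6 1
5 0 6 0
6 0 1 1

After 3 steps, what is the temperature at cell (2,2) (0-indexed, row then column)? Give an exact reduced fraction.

Step 1: cell (2,2) = 13/5
Step 2: cell (2,2) = 59/25
Step 3: cell (2,2) = 3277/1500
Full grid after step 3:
  313/108 5003/1800 4729/1800 1049/432
  2569/900 989/375 14959/6000 16411/7200
  614/225 15157/6000 3277/1500 14443/7200
  5887/2160 16693/7200 14533/7200 467/270

Answer: 3277/1500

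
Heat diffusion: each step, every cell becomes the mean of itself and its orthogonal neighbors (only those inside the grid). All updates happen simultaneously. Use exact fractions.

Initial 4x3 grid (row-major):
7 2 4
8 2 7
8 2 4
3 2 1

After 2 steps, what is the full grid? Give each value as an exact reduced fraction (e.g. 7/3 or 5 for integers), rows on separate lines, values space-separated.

Answer: 47/9 359/80 37/9
641/120 441/100 977/240
583/120 371/100 821/240
139/36 46/15 47/18

Derivation:
After step 1:
  17/3 15/4 13/3
  25/4 21/5 17/4
  21/4 18/5 7/2
  13/3 2 7/3
After step 2:
  47/9 359/80 37/9
  641/120 441/100 977/240
  583/120 371/100 821/240
  139/36 46/15 47/18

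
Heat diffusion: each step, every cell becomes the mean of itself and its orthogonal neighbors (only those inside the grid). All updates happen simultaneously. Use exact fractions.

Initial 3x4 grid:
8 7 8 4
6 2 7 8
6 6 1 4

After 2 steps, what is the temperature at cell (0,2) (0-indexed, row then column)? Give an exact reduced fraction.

Step 1: cell (0,2) = 13/2
Step 2: cell (0,2) = 1477/240
Full grid after step 2:
  25/4 507/80 1477/240 227/36
  241/40 263/50 551/100 439/80
  61/12 397/80 1067/240 175/36

Answer: 1477/240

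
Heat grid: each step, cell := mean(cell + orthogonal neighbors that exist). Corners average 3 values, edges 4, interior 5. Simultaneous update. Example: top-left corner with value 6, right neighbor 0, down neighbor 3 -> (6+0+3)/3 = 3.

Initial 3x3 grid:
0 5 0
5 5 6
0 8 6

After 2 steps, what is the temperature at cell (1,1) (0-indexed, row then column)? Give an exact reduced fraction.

Answer: 99/25

Derivation:
Step 1: cell (1,1) = 29/5
Step 2: cell (1,1) = 99/25
Full grid after step 2:
  25/9 153/40 125/36
  479/120 99/25 1223/240
  139/36 431/80 47/9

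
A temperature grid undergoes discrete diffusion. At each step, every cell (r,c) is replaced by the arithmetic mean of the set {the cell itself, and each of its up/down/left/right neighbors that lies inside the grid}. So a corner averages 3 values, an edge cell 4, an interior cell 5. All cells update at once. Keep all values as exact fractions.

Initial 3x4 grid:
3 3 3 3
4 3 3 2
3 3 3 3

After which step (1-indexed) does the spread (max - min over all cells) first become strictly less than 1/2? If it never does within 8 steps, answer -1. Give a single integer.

Answer: 3

Derivation:
Step 1: max=10/3, min=8/3, spread=2/3
Step 2: max=787/240, min=653/240, spread=67/120
Step 3: max=6917/2160, min=6043/2160, spread=437/1080
  -> spread < 1/2 first at step 3
Step 4: max=548351/172800, min=488449/172800, spread=29951/86400
Step 5: max=4872361/1555200, min=4458839/1555200, spread=206761/777600
Step 6: max=387678763/124416000, min=358817237/124416000, spread=14430763/62208000
Step 7: max=4618830109/1492992000, min=4339121891/1492992000, spread=139854109/746496000
Step 8: max=275853103559/89579520000, min=261624016441/89579520000, spread=7114543559/44789760000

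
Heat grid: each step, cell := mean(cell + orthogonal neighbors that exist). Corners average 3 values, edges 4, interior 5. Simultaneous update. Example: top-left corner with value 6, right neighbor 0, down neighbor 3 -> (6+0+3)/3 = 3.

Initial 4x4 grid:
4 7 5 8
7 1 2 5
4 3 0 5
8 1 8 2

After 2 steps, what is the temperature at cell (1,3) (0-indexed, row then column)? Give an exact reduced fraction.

Step 1: cell (1,3) = 5
Step 2: cell (1,3) = 83/20
Full grid after step 2:
  19/4 79/16 367/80 11/2
  39/8 333/100 207/50 83/20
  469/120 199/50 11/4 83/20
  89/18 833/240 327/80 43/12

Answer: 83/20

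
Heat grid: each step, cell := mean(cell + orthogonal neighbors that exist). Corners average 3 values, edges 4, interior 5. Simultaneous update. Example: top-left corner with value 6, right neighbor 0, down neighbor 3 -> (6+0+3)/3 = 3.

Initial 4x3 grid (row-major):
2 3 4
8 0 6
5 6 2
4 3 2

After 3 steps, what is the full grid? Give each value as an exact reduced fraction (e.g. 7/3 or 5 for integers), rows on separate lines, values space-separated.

Answer: 8591/2160 49961/14400 7961/2160
14029/3600 24109/6000 769/225
5263/1200 21899/6000 829/225
2879/720 55591/14400 7067/2160

Derivation:
After step 1:
  13/3 9/4 13/3
  15/4 23/5 3
  23/4 16/5 4
  4 15/4 7/3
After step 2:
  31/9 931/240 115/36
  553/120 84/25 239/60
  167/40 213/50 47/15
  9/2 797/240 121/36
After step 3:
  8591/2160 49961/14400 7961/2160
  14029/3600 24109/6000 769/225
  5263/1200 21899/6000 829/225
  2879/720 55591/14400 7067/2160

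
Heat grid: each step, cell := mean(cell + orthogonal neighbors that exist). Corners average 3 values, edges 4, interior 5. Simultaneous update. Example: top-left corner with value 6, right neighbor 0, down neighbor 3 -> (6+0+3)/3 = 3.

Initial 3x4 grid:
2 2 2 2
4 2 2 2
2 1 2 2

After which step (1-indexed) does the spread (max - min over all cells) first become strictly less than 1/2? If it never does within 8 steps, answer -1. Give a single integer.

Step 1: max=8/3, min=7/4, spread=11/12
Step 2: max=97/40, min=15/8, spread=11/20
Step 3: max=2531/1080, min=139/72, spread=223/540
  -> spread < 1/2 first at step 3
Step 4: max=146707/64800, min=21077/10800, spread=4049/12960
Step 5: max=8665193/3888000, min=637619/324000, spread=202753/777600
Step 6: max=512152207/233280000, min=9666559/4860000, spread=385259/1866240
Step 7: max=30435812813/13996800000, min=584576981/291600000, spread=95044709/559872000
Step 8: max=1811282610967/839808000000, min=35335966429/17496000000, spread=921249779/6718464000

Answer: 3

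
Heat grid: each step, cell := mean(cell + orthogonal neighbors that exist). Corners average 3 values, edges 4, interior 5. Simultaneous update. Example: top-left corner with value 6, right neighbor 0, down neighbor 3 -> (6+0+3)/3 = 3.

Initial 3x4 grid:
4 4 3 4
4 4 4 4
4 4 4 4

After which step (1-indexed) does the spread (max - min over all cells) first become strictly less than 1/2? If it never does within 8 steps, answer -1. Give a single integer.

Answer: 1

Derivation:
Step 1: max=4, min=11/3, spread=1/3
  -> spread < 1/2 first at step 1
Step 2: max=4, min=449/120, spread=31/120
Step 3: max=4, min=4109/1080, spread=211/1080
Step 4: max=7153/1800, min=415103/108000, spread=14077/108000
Step 5: max=428317/108000, min=3747593/972000, spread=5363/48600
Step 6: max=237131/60000, min=112899191/29160000, spread=93859/1166400
Step 7: max=383463533/97200000, min=6788125519/1749600000, spread=4568723/69984000
Step 8: max=11482381111/2916000000, min=408123564371/104976000000, spread=8387449/167961600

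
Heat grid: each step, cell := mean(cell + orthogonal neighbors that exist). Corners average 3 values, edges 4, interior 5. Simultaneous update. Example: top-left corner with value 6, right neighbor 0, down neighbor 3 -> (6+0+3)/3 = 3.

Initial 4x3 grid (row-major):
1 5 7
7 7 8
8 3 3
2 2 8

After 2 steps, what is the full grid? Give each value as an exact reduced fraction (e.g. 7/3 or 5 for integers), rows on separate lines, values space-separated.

After step 1:
  13/3 5 20/3
  23/4 6 25/4
  5 23/5 11/2
  4 15/4 13/3
After step 2:
  181/36 11/2 215/36
  253/48 138/25 293/48
  387/80 497/100 1241/240
  17/4 1001/240 163/36

Answer: 181/36 11/2 215/36
253/48 138/25 293/48
387/80 497/100 1241/240
17/4 1001/240 163/36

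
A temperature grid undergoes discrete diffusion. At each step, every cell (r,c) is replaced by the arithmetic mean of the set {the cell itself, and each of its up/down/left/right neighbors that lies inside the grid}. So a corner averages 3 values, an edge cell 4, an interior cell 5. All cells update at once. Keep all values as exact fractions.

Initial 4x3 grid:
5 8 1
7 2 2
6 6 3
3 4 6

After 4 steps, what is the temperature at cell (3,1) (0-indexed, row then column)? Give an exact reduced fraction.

Step 1: cell (3,1) = 19/4
Step 2: cell (3,1) = 1057/240
Step 3: cell (3,1) = 66419/14400
Step 4: cell (3,1) = 3843961/864000
Full grid after step 4:
  77863/16200 486907/108000 257677/64800
  530327/108000 784667/180000 881779/216000
  509437/108000 1630409/360000 881999/216000
  616129/129600 3843961/864000 559279/129600

Answer: 3843961/864000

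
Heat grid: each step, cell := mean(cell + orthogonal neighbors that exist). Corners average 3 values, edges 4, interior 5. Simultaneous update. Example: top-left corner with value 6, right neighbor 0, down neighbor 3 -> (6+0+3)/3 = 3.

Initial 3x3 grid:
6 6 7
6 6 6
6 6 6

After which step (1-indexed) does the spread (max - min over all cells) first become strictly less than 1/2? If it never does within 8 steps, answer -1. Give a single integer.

Step 1: max=19/3, min=6, spread=1/3
  -> spread < 1/2 first at step 1
Step 2: max=113/18, min=6, spread=5/18
Step 3: max=1337/216, min=6, spread=41/216
Step 4: max=79891/12960, min=2171/360, spread=347/2592
Step 5: max=4772537/777600, min=21757/3600, spread=2921/31104
Step 6: max=285764539/46656000, min=2617483/432000, spread=24611/373248
Step 7: max=17114882033/2799360000, min=58976741/9720000, spread=207329/4478976
Step 8: max=1025799552451/167961600000, min=3149201599/518400000, spread=1746635/53747712

Answer: 1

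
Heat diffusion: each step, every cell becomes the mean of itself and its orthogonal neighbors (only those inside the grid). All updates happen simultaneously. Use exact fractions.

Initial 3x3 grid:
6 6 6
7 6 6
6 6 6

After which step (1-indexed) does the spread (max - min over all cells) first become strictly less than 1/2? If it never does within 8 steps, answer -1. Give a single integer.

Step 1: max=19/3, min=6, spread=1/3
  -> spread < 1/2 first at step 1
Step 2: max=1507/240, min=6, spread=67/240
Step 3: max=13397/2160, min=1207/200, spread=1807/10800
Step 4: max=5341963/864000, min=32761/5400, spread=33401/288000
Step 5: max=47885933/7776000, min=3283391/540000, spread=3025513/38880000
Step 6: max=19127326867/3110400000, min=175555949/28800000, spread=53531/995328
Step 7: max=1145776925849/186624000000, min=47447116051/7776000000, spread=450953/11943936
Step 8: max=68693543560603/11197440000000, min=5699728610519/933120000000, spread=3799043/143327232

Answer: 1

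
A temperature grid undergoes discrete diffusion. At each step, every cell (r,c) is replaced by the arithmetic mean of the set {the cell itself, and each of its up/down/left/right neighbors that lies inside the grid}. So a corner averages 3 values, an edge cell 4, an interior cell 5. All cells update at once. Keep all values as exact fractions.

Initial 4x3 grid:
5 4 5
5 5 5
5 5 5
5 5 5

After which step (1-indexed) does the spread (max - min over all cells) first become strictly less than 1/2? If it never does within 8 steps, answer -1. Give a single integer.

Step 1: max=5, min=14/3, spread=1/3
  -> spread < 1/2 first at step 1
Step 2: max=5, min=1133/240, spread=67/240
Step 3: max=5, min=10363/2160, spread=437/2160
Step 4: max=4991/1000, min=4162469/864000, spread=29951/172800
Step 5: max=16796/3375, min=37664179/7776000, spread=206761/1555200
Step 6: max=26834329/5400000, min=15095804429/3110400000, spread=14430763/124416000
Step 7: max=2142347273/432000000, min=908012258311/186624000000, spread=139854109/1492992000
Step 8: max=192548771023/38880000000, min=54564728109749/11197440000000, spread=7114543559/89579520000

Answer: 1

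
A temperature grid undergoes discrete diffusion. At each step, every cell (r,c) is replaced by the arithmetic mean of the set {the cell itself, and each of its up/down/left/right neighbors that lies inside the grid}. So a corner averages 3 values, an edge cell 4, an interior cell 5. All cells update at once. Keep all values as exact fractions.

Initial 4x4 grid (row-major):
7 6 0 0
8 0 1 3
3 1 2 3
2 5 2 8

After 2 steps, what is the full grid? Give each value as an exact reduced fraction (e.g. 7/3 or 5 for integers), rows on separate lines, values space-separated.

After step 1:
  7 13/4 7/4 1
  9/2 16/5 6/5 7/4
  7/2 11/5 9/5 4
  10/3 5/2 17/4 13/3
After step 2:
  59/12 19/5 9/5 3/2
  91/20 287/100 97/50 159/80
  203/60 66/25 269/100 713/240
  28/9 737/240 773/240 151/36

Answer: 59/12 19/5 9/5 3/2
91/20 287/100 97/50 159/80
203/60 66/25 269/100 713/240
28/9 737/240 773/240 151/36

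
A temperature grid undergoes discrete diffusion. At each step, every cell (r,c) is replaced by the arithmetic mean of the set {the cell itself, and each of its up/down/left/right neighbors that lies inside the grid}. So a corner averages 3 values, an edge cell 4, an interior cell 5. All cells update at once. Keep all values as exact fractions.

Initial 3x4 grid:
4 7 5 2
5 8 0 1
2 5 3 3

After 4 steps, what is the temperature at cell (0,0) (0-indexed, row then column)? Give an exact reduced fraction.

Answer: 630073/129600

Derivation:
Step 1: cell (0,0) = 16/3
Step 2: cell (0,0) = 193/36
Step 3: cell (0,0) = 2173/432
Step 4: cell (0,0) = 630073/129600
Full grid after step 4:
  630073/129600 239957/54000 200917/54000 199729/64800
  4021217/864000 1550413/360000 25981/7500 46963/16000
  192241/43200 289151/72000 726293/216000 45551/16200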